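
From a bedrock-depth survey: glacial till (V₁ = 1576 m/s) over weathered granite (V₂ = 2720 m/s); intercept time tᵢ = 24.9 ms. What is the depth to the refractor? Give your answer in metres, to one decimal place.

h = tᵢ·V₁·V₂ / (2·√(V₂²−V₁²)).
√(V₂²−V₁²) = √(2720² − 1576²) = 2216.9 m/s.
h = 0.0249 s × 1576 × 2720 / (2 × 2216.9) = 24.07 m.

24.1 m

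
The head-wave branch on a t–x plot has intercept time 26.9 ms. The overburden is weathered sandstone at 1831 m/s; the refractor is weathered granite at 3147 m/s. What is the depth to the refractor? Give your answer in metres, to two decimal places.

30.28 m

h = tᵢ·V₁·V₂ / (2·√(V₂²−V₁²)).
√(V₂²−V₁²) = √(3147² − 1831²) = 2559.5 m/s.
h = 0.0269 s × 1831 × 3147 / (2 × 2559.5) = 30.28 m.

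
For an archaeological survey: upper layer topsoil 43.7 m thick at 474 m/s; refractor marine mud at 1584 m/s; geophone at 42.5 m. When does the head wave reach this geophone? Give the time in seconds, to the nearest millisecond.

t = x/V₂ + 2h·√(V₂²−V₁²)/(V₁V₂).
√(V₂²−V₁²) = √(1584²−474²) = 1511.4 m/s; delay term = 2·43.7·1511.4/(474·1584) = 0.17594 s.
t = 42.5/1584 + 0.17594 = 0.20277 s.

0.203 s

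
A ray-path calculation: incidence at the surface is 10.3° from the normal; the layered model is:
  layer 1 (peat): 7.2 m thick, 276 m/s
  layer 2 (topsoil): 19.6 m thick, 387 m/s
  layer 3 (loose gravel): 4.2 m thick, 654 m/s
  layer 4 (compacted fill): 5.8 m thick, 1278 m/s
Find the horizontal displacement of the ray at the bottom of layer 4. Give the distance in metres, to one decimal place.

16.9 m

Apply Snell's law at each interface; in layer i the horizontal offset is hᵢ·tan θᵢ.
Layer 1: θ = 10.30°; offset = 7.2·tan 10.30° = 1.308 m.
Layer 2: sin θ = 387·sin 10.3°/276 = 0.2507, θ = 14.52°; offset = 19.6·tan 14.52° = 5.076 m.
Layer 3: sin θ = 654·sin 10.3°/276 = 0.4237, θ = 25.07°; offset = 4.2·tan 25.07° = 1.965 m.
Layer 4: sin θ = 1278·sin 10.3°/276 = 0.8279, θ = 55.89°; offset = 5.8·tan 55.89° = 8.562 m.
Summing the layer offsets gives 16.911 m.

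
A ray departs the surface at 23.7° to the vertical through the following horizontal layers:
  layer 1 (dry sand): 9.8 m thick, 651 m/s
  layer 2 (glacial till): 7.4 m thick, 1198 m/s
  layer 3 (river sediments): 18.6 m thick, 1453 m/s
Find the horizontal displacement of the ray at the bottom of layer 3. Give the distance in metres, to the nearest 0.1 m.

Apply Snell's law at each interface; in layer i the horizontal offset is hᵢ·tan θᵢ.
Layer 1: θ = 23.70°; offset = 9.8·tan 23.70° = 4.302 m.
Layer 2: sin θ = 1198·sin 23.7°/651 = 0.7397, θ = 47.70°; offset = 7.4·tan 47.70° = 8.134 m.
Layer 3: sin θ = 1453·sin 23.7°/651 = 0.8971, θ = 63.78°; offset = 18.6·tan 63.78° = 37.772 m.
Total horizontal offset = 50.208 m.

50.2 m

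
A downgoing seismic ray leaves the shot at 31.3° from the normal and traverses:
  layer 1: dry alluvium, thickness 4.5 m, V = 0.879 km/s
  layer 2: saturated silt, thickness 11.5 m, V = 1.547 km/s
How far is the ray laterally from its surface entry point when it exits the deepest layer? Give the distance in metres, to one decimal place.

28.7 m

p = sin θ₁/V₁ = sin 31.3°/0.879 = 5.9103e-01 s/km is conserved through the stack.
Layer 1: θ = 31.30°; offset = 4.5·tan 31.30° = 2.736 m.
Layer 2: sin θ = p·1.547 = 0.9143 → θ = 66.11°; offset = 11.5·tan 66.11° = 25.964 m.
Total horizontal offset = 28.700 m.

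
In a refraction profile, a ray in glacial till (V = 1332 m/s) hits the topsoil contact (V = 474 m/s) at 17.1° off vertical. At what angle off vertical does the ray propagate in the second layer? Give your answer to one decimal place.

sin θ₁/V₁ = sin θ₂/V₂ ⇒ sin θ₂ = 474·sin 17.1°/1332 = 474·0.2940/1332 = 0.1046.
θ₂ = sin⁻¹(0.1046) = 6.01° (from vertical).

6.0°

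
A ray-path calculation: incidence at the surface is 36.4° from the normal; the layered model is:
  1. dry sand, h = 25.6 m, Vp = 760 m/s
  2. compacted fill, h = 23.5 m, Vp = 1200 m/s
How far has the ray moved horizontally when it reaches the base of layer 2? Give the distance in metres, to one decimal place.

Apply Snell's law at each interface; in layer i the horizontal offset is hᵢ·tan θᵢ.
Layer 1: θ = 36.40°; offset = 25.6·tan 36.40° = 18.874 m.
Layer 2: sin θ = 1200·sin 36.4°/760 = 0.9370, θ = 69.55°; offset = 23.5·tan 69.55° = 63.021 m.
Σ offsets = 81.895 m.

81.9 m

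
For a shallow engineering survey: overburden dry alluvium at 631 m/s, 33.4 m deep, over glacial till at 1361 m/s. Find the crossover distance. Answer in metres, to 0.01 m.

θ_c = arcsin(631/1361) = 27.62°, so cos θ_c = 0.8860 and tᵢ = 2h cos θ_c/V₁ = 0.0938 s.
At crossover x/V₁ = x/V₂ + tᵢ ⇒ x = tᵢ/(1/V₁ − 1/V₂) = 0.09380/(1.5848e-03 − 7.3475e-04) = 110.35 m.

110.35 m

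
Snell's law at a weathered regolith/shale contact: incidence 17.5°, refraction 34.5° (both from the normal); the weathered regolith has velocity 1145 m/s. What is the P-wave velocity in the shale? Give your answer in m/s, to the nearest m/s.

sin 17.5° = 0.3007; sin 34.5° = 0.5664.
V₂ = V₁·(sin θ₂/sin θ₁) = 1145·(0.5664/0.3007) = 2156.71 m/s.

2157 m/s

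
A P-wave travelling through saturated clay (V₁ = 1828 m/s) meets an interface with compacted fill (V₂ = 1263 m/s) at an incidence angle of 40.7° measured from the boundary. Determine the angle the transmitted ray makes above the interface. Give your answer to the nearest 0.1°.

58.4°

Angle from the normal: 90° − 40.7° = 49.3°.
sin θ₁/V₁ = sin θ₂/V₂ ⇒ sin θ₂ = 1263·sin 49.3°/1828 = 1263·0.7581/1828 = 0.5238.
θ₂ = arcsin 0.5238 = 31.59° from the normal.
From the interface: 90° − 31.59° = 58.41°.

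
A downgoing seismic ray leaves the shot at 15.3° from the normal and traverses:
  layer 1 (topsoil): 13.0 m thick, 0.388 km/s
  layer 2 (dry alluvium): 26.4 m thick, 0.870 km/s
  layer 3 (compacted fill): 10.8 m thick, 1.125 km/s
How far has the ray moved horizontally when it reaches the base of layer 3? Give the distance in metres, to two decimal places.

35.76 m

p = sin θ₁/V₁ = sin 15.3°/0.388 = 6.8009e-01 s/km is conserved through the stack.
Layer 1: θ = 15.30°; offset = 13.0·tan 15.30° = 3.5564 m.
Layer 2: sin θ = p·0.870 = 0.5917 → θ = 36.28°; offset = 26.4·tan 36.28° = 19.3756 m.
Layer 3: sin θ = p·1.125 = 0.7651 → θ = 49.92°; offset = 10.8·tan 49.92° = 12.8325 m.
Σ offsets = 35.7645 m.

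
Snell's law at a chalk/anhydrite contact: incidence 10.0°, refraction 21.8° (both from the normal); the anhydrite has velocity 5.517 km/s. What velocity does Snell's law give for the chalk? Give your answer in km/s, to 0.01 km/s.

2.58 km/s

Snell's law: sin 10.0°/V₁ = sin 21.8°/V₂.
V₁ = V₂·sin 10.0°/sin 21.8° = 5.517 × 0.4676 = 2.58 km/s.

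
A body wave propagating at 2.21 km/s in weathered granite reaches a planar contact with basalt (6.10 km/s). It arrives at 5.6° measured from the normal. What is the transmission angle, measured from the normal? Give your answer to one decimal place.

15.6°

sin θ₁/V₁ = sin θ₂/V₂ ⇒ sin θ₂ = 6.10·sin 5.6°/2.21 = 6.10·0.0976/2.21 = 0.2693.
θ₂ = sin⁻¹(0.2693) = 15.63° (from vertical).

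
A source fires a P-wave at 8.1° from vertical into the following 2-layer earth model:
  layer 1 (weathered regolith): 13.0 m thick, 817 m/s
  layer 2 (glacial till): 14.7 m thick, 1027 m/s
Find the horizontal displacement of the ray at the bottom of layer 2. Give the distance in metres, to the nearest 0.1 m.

p = sin θ₁/V₁ = sin 8.1°/817 = 1.7246e-04 s/m is conserved through the stack.
Layer 1: θ = 8.10°; offset = 13.0·tan 8.10° = 1.850 m.
Layer 2: sin θ = p·1027 = 0.1771 → θ = 10.20°; offset = 14.7·tan 10.20° = 2.645 m.
Total horizontal offset = 4.496 m.

4.5 m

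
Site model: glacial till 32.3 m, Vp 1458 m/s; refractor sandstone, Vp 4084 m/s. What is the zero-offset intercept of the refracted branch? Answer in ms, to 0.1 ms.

tᵢ = 2h·√(V₂²−V₁²)/(V₁V₂).
√(V₂²−V₁²) = √(4084²−1458²) = 3814.9 m/s.
tᵢ = 2·32.3·3814.9/(1458·4084) = 0.04139 s.

41.4 ms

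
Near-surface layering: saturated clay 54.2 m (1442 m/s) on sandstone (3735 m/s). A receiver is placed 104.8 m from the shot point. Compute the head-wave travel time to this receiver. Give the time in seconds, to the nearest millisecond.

0.097 s

t = x/V₂ + 2h·√(V₂²−V₁²)/(V₁V₂).
√(V₂²−V₁²) = √(3735²−1442²) = 3445.4 m/s; delay term = 2·54.2·3445.4/(1442·3735) = 0.06934 s.
t = 104.8/3735 + 0.06934 = 0.09740 s.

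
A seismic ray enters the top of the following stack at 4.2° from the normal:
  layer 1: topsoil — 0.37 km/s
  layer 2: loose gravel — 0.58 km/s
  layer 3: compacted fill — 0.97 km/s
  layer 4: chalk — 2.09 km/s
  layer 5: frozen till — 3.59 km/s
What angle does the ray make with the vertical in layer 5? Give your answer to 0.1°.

Snell's law across each interface conserves sin θ / V, so sin θ_5 = V_5·sin θ₁/V₁.
sin θ_5 = 3.59 × sin 4.2° / 0.37 = 0.7106.
θ_5 = 45.28° from the vertical.

45.3°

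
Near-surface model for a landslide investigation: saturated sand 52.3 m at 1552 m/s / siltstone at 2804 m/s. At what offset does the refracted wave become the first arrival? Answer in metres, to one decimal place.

x_cross = 2h·√((V₂+V₁)/(V₂−V₁)).
(V₂+V₁)/(V₂−V₁) = (2804+1552)/(2804−1552) = 3.4792; √ = 1.8653.
x_cross = 2·52.3·1.8653 = 195.11 m.

195.1 m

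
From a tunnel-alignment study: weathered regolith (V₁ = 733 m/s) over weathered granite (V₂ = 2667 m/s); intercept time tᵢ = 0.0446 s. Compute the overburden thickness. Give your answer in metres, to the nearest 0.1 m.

h = tᵢ·V₁·V₂ / (2·√(V₂²−V₁²)).
√(V₂²−V₁²) = √(2667² − 733²) = 2564.3 m/s.
h = 0.0446 s × 733 × 2667 / (2 × 2564.3) = 17.00 m.

17.0 m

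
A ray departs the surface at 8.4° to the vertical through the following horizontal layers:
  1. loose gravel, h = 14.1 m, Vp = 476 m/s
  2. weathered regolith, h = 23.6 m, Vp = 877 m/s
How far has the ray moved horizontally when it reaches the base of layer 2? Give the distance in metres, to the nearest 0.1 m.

8.7 m

Apply Snell's law at each interface; in layer i the horizontal offset is hᵢ·tan θᵢ.
Layer 1: θ = 8.40°; offset = 14.1·tan 8.40° = 2.082 m.
Layer 2: sin θ = 877·sin 8.4°/476 = 0.2691, θ = 15.61°; offset = 23.6·tan 15.61° = 6.595 m.
Summing the layer offsets gives 8.677 m.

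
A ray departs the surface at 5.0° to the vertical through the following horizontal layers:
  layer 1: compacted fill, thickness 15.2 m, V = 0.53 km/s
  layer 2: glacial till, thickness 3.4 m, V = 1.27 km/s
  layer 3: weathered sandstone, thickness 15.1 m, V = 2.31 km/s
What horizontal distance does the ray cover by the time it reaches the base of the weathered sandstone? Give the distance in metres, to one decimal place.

8.3 m

Apply Snell's law at each interface; in layer i the horizontal offset is hᵢ·tan θᵢ.
Layer 1: θ = 5.00°; offset = 15.2·tan 5.00° = 1.330 m.
Layer 2: sin θ = 1.27·sin 5.0°/0.53 = 0.2088, θ = 12.05°; offset = 3.4·tan 12.05° = 0.726 m.
Layer 3: sin θ = 2.31·sin 5.0°/0.53 = 0.3799, θ = 22.33°; offset = 15.1·tan 22.33° = 6.201 m.
Σ offsets = 8.257 m.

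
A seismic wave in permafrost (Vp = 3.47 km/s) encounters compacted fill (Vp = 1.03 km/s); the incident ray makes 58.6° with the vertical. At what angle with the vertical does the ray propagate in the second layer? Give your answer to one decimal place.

14.7°

Snell's law: sin θ₂ = (V₂/V₁)·sin θ₁ = (1.03/3.47)·sin 58.6° = 0.2534.
θ₂ = sin⁻¹(0.2534) = 14.68° (from vertical).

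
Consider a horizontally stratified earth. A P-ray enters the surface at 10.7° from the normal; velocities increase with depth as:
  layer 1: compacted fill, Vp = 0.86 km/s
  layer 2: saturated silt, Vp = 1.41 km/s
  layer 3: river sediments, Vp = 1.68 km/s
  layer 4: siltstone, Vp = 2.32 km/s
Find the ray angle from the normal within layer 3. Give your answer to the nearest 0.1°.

Ray parameter p = sin 10.7° / 0.86 = 2.1589e-01 s/km.
sin θ_3 = p·V_3 = 2.1589e-01 × 1.68 = 0.3627.
θ_3 = arcsin 0.3627 = 21.27°.

21.3°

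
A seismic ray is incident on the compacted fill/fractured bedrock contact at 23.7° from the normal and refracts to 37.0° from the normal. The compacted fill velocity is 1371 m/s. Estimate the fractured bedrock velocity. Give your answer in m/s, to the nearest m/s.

2053 m/s

Snell's law: sin 23.7°/V₁ = sin 37.0°/V₂.
V₂ = V₁·sin 37.0°/sin 23.7° = 1371 × 1.4972 = 2052.73 m/s.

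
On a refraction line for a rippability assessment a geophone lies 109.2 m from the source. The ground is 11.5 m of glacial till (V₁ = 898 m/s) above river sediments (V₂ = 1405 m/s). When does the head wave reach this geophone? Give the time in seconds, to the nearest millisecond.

t = x/V₂ + 2h·√(V₂²−V₁²)/(V₁V₂).
√(V₂²−V₁²) = √(1405²−898²) = 1080.6 m/s; delay term = 2·11.5·1080.6/(898·1405) = 0.01970 s.
t = 109.2/1405 + 0.01970 = 0.09742 s.

0.097 s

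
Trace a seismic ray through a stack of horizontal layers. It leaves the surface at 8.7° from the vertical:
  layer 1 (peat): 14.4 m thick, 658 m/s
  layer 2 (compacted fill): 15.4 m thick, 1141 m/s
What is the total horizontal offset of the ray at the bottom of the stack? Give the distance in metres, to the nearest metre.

Apply Snell's law at each interface; in layer i the horizontal offset is hᵢ·tan θᵢ.
Layer 1: θ = 8.70°; offset = 14.4·tan 8.70° = 2.204 m.
Layer 2: sin θ = 1141·sin 8.7°/658 = 0.2623, θ = 15.21°; offset = 15.4·tan 15.21° = 4.186 m.
Total horizontal offset = 6.389 m.

6 m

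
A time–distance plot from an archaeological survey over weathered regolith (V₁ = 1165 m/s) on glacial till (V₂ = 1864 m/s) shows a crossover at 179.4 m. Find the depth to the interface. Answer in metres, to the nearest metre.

43 m

h = (x_cross/2)·√((V₂−V₁)/(V₂+V₁)).
(V₂−V₁)/(V₂+V₁) = (1864−1165)/(1864+1165) = 0.2308; √ = 0.4804.
h = (179.4/2)·0.4804 = 43.09 m.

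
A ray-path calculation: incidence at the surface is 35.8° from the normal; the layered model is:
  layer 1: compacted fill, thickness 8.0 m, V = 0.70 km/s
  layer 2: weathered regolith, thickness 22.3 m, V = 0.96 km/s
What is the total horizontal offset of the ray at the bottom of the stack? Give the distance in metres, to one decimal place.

Ray parameter p = sin 35.8° / 0.70 km/s = 8.3565e-01 s/km.
Layer 1: θ = 35.80°; offset = 8.0·tan 35.80° = 5.770 m.
Layer 2: sin θ = p·0.96 = 0.8022 → θ = 53.34°; offset = 22.3·tan 53.34° = 29.965 m.
Summing the layer offsets gives 35.735 m.

35.7 m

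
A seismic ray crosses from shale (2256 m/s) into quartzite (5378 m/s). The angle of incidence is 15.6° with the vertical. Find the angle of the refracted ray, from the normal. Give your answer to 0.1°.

sin θ₁/V₁ = sin θ₂/V₂ ⇒ sin θ₂ = 5378·sin 15.6°/2256 = 5378·0.2689/2256 = 0.6411.
θ₂ = sin⁻¹(0.6411) = 39.87° (from vertical).

39.9°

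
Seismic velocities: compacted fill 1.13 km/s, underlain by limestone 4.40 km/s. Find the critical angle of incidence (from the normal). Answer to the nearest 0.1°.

14.9°

At critical incidence the refracted ray runs along the interface (θ₂ = 90°), so sin θ_c = V₁/V₂.
θ_c = arcsin(1.13/4.40) = arcsin 0.2568 = 14.88°.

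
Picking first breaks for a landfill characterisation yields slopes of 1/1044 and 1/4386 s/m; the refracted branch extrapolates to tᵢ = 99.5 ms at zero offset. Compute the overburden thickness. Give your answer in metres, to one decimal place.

53.5 m

h = tᵢ·V₁·V₂ / (2·√(V₂²−V₁²)).
√(V₂²−V₁²) = √(4386² − 1044²) = 4259.9 m/s.
h = 0.0995 s × 1044 × 4386 / (2 × 4259.9) = 53.48 m.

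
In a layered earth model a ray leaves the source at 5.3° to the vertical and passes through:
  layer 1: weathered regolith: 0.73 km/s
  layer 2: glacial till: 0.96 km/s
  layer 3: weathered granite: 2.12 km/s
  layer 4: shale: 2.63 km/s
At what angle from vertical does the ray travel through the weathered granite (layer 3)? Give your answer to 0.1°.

15.6°

Ray parameter p = sin 5.3° / 0.73 = 1.2654e-01 s/km.
sin θ_3 = p·V_3 = 1.2654e-01 × 2.12 = 0.2683.
θ_3 = arcsin 0.2683 = 15.56°.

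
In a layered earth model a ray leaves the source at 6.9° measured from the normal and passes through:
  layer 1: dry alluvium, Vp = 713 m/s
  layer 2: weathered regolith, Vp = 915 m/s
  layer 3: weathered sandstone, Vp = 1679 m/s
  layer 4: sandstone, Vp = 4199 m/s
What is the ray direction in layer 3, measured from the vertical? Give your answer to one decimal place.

16.4°

Snell's law across each interface conserves sin θ / V, so sin θ_3 = V_3·sin θ₁/V₁.
sin θ_3 = 1679 × sin 6.9° / 713 = 0.2829.
θ_3 = arcsin 0.2829 = 16.43°.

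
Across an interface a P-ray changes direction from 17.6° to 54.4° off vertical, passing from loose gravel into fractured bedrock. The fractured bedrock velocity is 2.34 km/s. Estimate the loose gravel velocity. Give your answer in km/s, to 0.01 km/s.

0.87 km/s

Snell's law: sin 17.6°/V₁ = sin 54.4°/V₂.
V₁ = V₂·sin 17.6°/sin 54.4° = 2.34 × 0.3719 = 0.87 km/s.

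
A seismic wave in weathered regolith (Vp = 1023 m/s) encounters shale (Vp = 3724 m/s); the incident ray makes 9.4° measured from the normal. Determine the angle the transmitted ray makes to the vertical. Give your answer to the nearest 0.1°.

36.5°

Snell's law: sin θ₂ = (V₂/V₁)·sin θ₁ = (3724/1023)·sin 9.4° = 0.5946.
θ₂ = arcsin 0.5946 = 36.48° from the normal.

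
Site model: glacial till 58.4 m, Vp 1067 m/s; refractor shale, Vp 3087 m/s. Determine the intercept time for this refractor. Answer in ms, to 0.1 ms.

102.7 ms

tᵢ = 2h·√(V₂²−V₁²)/(V₁V₂).
√(V₂²−V₁²) = √(3087²−1067²) = 2896.7 m/s.
tᵢ = 2·58.4·2896.7/(1067·3087) = 0.10272 s.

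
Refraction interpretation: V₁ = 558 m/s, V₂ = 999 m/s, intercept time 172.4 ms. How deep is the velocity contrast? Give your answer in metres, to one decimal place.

58.0 m

h = tᵢ·V₁·V₂ / (2·√(V₂²−V₁²)).
√(V₂²−V₁²) = √(999² − 558²) = 828.6 m/s.
h = 0.1724 s × 558 × 999 / (2 × 828.6) = 57.99 m.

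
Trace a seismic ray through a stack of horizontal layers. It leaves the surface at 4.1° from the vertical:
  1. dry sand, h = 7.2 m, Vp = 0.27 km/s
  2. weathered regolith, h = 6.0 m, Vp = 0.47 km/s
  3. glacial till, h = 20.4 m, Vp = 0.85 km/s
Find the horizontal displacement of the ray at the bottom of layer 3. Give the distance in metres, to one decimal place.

Apply Snell's law at each interface; in layer i the horizontal offset is hᵢ·tan θᵢ.
Layer 1: θ = 4.10°; offset = 7.2·tan 4.10° = 0.516 m.
Layer 2: sin θ = 0.47·sin 4.1°/0.27 = 0.1245, θ = 7.15°; offset = 6.0·tan 7.15° = 0.753 m.
Layer 3: sin θ = 0.85·sin 4.1°/0.27 = 0.2251, θ = 13.01°; offset = 20.4·tan 13.01° = 4.713 m.
Summing the layer offsets gives 5.981 m.

6.0 m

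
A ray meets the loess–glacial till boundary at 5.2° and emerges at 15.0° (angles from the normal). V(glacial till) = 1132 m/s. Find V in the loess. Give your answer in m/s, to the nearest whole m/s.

Snell's law: sin 5.2°/V₁ = sin 15.0°/V₂.
V₁ = V₂·sin 5.2°/sin 15.0° = 1132 × 0.3502 = 396.40 m/s.

396 m/s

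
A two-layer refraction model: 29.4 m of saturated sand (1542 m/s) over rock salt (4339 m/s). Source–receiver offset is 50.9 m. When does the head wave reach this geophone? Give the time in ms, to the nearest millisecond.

t = x/V₂ + 2h·√(V₂²−V₁²)/(V₁V₂).
√(V₂²−V₁²) = √(4339²−1542²) = 4055.8 m/s; delay term = 2·29.4·4055.8/(1542·4339) = 0.03564 s.
t = 50.9/4339 + 0.03564 = 0.04737 s.

47 ms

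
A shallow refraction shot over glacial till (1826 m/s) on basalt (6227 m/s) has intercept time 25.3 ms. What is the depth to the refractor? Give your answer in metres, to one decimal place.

24.2 m

θ_c = arcsin(1826/6227) = 17.05°; cos θ_c = 0.9560.
tᵢ = 2h cos θ_c/V₁ ⇒ h = tᵢ·V₁/(2 cos θ_c) = 0.0253·1826/(2·0.9560) = 24.16 m.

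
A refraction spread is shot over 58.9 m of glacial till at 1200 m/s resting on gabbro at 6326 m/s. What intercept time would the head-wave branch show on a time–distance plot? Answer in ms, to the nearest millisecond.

tᵢ = 2h·√(V₂²−V₁²)/(V₁V₂).
√(V₂²−V₁²) = √(6326²−1200²) = 6211.1 m/s.
tᵢ = 2·58.9·6211.1/(1200·6326) = 0.09638 s.

96 ms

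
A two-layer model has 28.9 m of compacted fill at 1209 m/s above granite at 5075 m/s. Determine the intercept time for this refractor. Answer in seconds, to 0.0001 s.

θ_c = arcsin(V₁/V₂) = arcsin(1209/5075) = 13.78°; cos θ_c = 0.9712.
tᵢ = 2h·cos θ_c / V₁ = 2·28.9·0.9712 / 1209 = 0.04643 s.

0.0464 s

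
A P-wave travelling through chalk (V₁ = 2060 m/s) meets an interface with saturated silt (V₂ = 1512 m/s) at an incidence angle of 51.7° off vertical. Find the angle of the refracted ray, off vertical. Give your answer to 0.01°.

35.17°

sin θ₁/V₁ = sin θ₂/V₂ ⇒ sin θ₂ = 1512·sin 51.7°/2060 = 1512·0.7848/2060 = 0.5760.
θ₂ = arcsin 0.5760 = 35.17° from the normal.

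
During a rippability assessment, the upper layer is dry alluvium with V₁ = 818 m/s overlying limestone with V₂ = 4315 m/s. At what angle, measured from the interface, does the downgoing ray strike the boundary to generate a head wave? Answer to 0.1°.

79.1°

At critical incidence the refracted ray runs along the interface (θ₂ = 90°), so sin θ_c = V₁/V₂.
θ_c = arcsin(818/4315) = arcsin 0.1896 = 10.93°.
Measured from the interface: 90° − 10.93° = 79.07°.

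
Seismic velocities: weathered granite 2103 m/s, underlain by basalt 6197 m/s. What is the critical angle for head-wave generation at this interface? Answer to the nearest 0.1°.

19.8°

At critical incidence the refracted ray runs along the interface (θ₂ = 90°), so sin θ_c = V₁/V₂.
θ_c = arcsin(2103/6197) = arcsin 0.3394 = 19.84°.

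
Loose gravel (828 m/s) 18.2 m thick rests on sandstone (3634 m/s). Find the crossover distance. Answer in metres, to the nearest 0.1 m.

x_cross = 2h·√((V₂+V₁)/(V₂−V₁)).
(V₂+V₁)/(V₂−V₁) = (3634+828)/(3634−828) = 1.5902; √ = 1.2610.
x_cross = 2·18.2·1.2610 = 45.90 m.

45.9 m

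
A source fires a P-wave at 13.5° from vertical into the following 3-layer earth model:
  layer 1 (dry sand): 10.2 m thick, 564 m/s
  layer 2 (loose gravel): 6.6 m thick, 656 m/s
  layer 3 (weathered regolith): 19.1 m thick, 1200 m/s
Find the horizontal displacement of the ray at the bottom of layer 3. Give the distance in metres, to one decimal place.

p = sin θ₁/V₁ = sin 13.5°/564 = 4.1391e-04 s/m is conserved through the stack.
Layer 1: θ = 13.50°; offset = 10.2·tan 13.50° = 2.449 m.
Layer 2: sin θ = p·656 = 0.2715 → θ = 15.76°; offset = 6.6·tan 15.76° = 1.862 m.
Layer 3: sin θ = p·1200 = 0.4967 → θ = 29.78°; offset = 19.1·tan 29.78° = 10.930 m.
Summing the layer offsets gives 15.241 m.

15.2 m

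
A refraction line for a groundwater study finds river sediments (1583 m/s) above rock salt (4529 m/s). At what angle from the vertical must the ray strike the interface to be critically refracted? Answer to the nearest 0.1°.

20.5°

Critical incidence: sin θ_c = V₁/V₂ = 1583/4529 = 0.3495.
θ_c = arcsin 0.3495 = 20.46°.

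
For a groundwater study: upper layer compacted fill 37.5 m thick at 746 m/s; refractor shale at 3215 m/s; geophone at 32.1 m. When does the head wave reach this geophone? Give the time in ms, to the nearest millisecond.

t = x/V₂ + 2h·√(V₂²−V₁²)/(V₁V₂).
√(V₂²−V₁²) = √(3215²−746²) = 3127.3 m/s; delay term = 2·37.5·3127.3/(746·3215) = 0.09779 s.
t = 32.1/3215 + 0.09779 = 0.10778 s.

108 ms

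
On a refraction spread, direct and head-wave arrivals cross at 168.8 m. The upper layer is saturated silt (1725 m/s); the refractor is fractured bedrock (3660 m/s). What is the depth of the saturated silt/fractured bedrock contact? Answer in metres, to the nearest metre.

h = (x_cross/2)·√((V₂−V₁)/(V₂+V₁)).
(V₂−V₁)/(V₂+V₁) = (3660−1725)/(3660+1725) = 0.3593; √ = 0.5994.
h = (168.8/2)·0.5994 = 50.59 m.

51 m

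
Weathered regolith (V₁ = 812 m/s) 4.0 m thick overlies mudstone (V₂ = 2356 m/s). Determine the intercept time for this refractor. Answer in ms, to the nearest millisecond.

tᵢ = 2h·√(V₂²−V₁²)/(V₁V₂).
√(V₂²−V₁²) = √(2356²−812²) = 2211.6 m/s.
tᵢ = 2·4.0·2211.6/(812·2356) = 0.00925 s.

9 ms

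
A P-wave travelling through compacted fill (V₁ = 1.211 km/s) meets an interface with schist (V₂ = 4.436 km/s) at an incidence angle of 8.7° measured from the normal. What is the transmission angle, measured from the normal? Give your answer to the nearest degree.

Snell's law: sin θ₂ = (V₂/V₁)·sin θ₁ = (4.436/1.211)·sin 8.7° = 0.5541.
θ₂ = sin⁻¹(0.5541) = 33.65° (from vertical).

34°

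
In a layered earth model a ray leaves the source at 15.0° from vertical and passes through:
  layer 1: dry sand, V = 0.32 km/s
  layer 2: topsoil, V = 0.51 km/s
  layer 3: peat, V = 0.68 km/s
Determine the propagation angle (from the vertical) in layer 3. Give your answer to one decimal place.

Ray parameter p = sin 15.0° / 0.32 = 8.0881e-01 s/km.
sin θ_3 = p·V_3 = 8.0881e-01 × 0.68 = 0.5500.
θ_3 = 33.37° from the vertical.

33.4°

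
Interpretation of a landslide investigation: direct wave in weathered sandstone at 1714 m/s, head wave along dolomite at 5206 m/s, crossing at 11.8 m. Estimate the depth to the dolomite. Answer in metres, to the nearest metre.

4 m

x_cross = 2h·√((V₂+V₁)/(V₂−V₁)) → h = x_cross / (2·√((V₂+V₁)/(V₂−V₁))).
√((V₂+V₁)/(V₂−V₁)) = √((5206+1714)/(5206−1714)) = 1.4077.
h = 11.8 / (2·1.4077) = 4.19 m.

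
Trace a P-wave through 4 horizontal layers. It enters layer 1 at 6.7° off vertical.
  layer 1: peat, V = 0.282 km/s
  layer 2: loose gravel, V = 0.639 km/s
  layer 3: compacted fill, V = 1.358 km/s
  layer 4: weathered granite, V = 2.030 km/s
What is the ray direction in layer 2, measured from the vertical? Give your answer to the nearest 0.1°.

15.3°

Snell's law across each interface conserves sin θ / V, so sin θ_2 = V_2·sin θ₁/V₁.
sin θ_2 = 0.639 × sin 6.7° / 0.282 = 0.2644.
θ_2 = 15.33° from the vertical.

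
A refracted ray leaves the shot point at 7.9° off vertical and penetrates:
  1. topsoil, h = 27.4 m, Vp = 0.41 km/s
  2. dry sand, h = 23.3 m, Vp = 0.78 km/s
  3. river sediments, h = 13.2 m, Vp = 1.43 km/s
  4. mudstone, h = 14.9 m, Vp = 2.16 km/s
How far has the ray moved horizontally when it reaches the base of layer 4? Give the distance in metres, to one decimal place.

Apply Snell's law at each interface; in layer i the horizontal offset is hᵢ·tan θᵢ.
Layer 1: θ = 7.90°; offset = 27.4·tan 7.90° = 3.802 m.
Layer 2: sin θ = 0.78·sin 7.9°/0.41 = 0.2615, θ = 15.16°; offset = 23.3·tan 15.16° = 6.312 m.
Layer 3: sin θ = 1.43·sin 7.9°/0.41 = 0.4794, θ = 28.64°; offset = 13.2·tan 28.64° = 7.210 m.
Layer 4: sin θ = 2.16·sin 7.9°/0.41 = 0.7241, θ = 46.39°; offset = 14.9·tan 46.39° = 15.643 m.
Total horizontal offset = 32.968 m.

33.0 m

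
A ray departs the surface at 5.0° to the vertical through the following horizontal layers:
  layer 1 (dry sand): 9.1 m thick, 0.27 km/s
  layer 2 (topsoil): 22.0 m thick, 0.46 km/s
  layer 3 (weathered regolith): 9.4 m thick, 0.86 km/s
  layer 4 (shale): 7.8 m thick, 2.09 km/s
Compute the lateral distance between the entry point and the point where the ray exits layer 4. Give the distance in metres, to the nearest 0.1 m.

13.9 m

Ray parameter p = sin 5.0° / 0.27 km/s = 3.2280e-01 s/km.
Layer 1: θ = 5.00°; offset = 9.1·tan 5.00° = 0.796 m.
Layer 2: sin θ = p·0.46 = 0.1485 → θ = 8.54°; offset = 22.0·tan 8.54° = 3.303 m.
Layer 3: sin θ = p·0.86 = 0.2776 → θ = 16.12°; offset = 9.4·tan 16.12° = 2.716 m.
Layer 4: sin θ = p·2.09 = 0.6747 → θ = 42.43°; offset = 7.8·tan 42.43° = 7.129 m.
Summing the layer offsets gives 13.945 m.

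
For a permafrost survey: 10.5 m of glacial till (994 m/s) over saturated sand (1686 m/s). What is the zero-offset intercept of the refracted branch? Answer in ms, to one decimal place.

tᵢ = 2h·√(V₂²−V₁²)/(V₁V₂).
√(V₂²−V₁²) = √(1686²−994²) = 1361.8 m/s.
tᵢ = 2·10.5·1361.8/(994·1686) = 0.01706 s.

17.1 ms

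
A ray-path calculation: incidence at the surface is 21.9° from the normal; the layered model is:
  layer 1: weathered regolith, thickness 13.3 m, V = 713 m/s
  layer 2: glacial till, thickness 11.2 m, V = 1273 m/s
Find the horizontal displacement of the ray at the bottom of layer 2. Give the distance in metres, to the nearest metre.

Apply Snell's law at each interface; in layer i the horizontal offset is hᵢ·tan θᵢ.
Layer 1: θ = 21.90°; offset = 13.3·tan 21.90° = 5.347 m.
Layer 2: sin θ = 1273·sin 21.9°/713 = 0.6659, θ = 41.75°; offset = 11.2·tan 41.75° = 9.998 m.
Σ offsets = 15.344 m.

15 m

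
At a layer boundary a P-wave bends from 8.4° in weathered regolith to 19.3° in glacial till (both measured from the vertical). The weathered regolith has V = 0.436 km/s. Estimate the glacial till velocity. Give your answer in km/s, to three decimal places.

Snell's law: sin 8.4°/V₁ = sin 19.3°/V₂.
V₂ = V₁·sin 19.3°/sin 8.4° = 0.436 × 2.2625 = 0.986 km/s.

0.986 km/s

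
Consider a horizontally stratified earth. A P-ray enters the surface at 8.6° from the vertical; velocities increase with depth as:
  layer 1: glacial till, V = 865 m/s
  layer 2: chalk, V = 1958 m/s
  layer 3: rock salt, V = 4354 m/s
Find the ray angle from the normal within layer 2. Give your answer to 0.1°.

19.8°

Ray parameter p = sin 8.6° / 865 = 1.7287e-04 s/m.
sin θ_2 = p·V_2 = 1.7287e-04 × 1958 = 0.3385.
θ_2 = arcsin 0.3385 = 19.78°.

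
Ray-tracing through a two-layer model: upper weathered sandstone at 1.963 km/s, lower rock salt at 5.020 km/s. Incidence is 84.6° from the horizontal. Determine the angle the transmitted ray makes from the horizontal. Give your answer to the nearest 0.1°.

76.1°

Angle from the normal: 90° − 84.6° = 5.4°.
sin θ₁/V₁ = sin θ₂/V₂ ⇒ sin θ₂ = 5.020·sin 5.4°/1.963 = 5.020·0.0941/1.963 = 0.2407.
θ₂ = sin⁻¹(0.2407) = 13.93° (from vertical).
From the interface: 90° − 13.93° = 76.07°.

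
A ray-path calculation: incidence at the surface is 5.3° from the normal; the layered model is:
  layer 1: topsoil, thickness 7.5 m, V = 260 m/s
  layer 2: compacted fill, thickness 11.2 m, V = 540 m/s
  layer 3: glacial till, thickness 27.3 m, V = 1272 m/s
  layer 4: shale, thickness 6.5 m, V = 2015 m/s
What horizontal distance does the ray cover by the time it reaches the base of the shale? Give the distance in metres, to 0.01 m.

23.38 m

Apply Snell's law at each interface; in layer i the horizontal offset is hᵢ·tan θᵢ.
Layer 1: θ = 5.30°; offset = 7.5·tan 5.30° = 0.6958 m.
Layer 2: sin θ = 540·sin 5.3°/260 = 0.1918, θ = 11.06°; offset = 11.2·tan 11.06° = 2.1893 m.
Layer 3: sin θ = 1272·sin 5.3°/260 = 0.4519, θ = 26.87°; offset = 27.3·tan 26.87° = 13.8297 m.
Layer 4: sin θ = 2015·sin 5.3°/260 = 0.7159, θ = 45.71°; offset = 6.5·tan 45.71° = 6.6642 m.
Summing the layer offsets gives 23.3790 m.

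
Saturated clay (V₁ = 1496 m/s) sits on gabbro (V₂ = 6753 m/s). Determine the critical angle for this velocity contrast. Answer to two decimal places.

12.80°

At critical incidence the refracted ray runs along the interface (θ₂ = 90°), so sin θ_c = V₁/V₂.
θ_c = arcsin(1496/6753) = arcsin 0.2215 = 12.80°.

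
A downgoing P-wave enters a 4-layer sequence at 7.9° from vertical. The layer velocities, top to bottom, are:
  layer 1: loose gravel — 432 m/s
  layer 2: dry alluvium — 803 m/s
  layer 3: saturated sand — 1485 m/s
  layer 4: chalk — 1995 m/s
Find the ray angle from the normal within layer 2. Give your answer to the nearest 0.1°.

Ray parameter p = sin 7.9° / 432 = 3.1816e-04 s/m.
sin θ_2 = p·V_2 = 3.1816e-04 × 803 = 0.2555.
θ_2 = 14.80° from the vertical.

14.8°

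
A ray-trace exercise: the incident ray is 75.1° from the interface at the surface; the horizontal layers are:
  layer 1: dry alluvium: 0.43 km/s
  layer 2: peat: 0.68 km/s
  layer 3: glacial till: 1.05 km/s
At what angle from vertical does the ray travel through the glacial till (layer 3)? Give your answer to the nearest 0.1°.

From the normal: θ₁ = 90° − 75.1° = 14.9°.
Ray parameter p = sin 14.9° / 0.43 = 5.9798e-01 s/km.
sin θ_3 = p·V_3 = 5.9798e-01 × 1.05 = 0.6279.
θ_3 = arcsin 0.6279 = 38.89°.

38.9°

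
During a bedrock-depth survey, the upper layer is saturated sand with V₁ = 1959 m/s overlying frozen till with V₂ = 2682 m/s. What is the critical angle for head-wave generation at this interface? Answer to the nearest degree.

47°

Critical incidence: sin θ_c = V₁/V₂ = 1959/2682 = 0.7304.
θ_c = arcsin 0.7304 = 46.92°.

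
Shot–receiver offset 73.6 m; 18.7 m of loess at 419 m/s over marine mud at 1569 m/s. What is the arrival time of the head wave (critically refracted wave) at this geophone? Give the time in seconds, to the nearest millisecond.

0.133 s

t = x/V₂ + 2h·√(V₂²−V₁²)/(V₁V₂).
√(V₂²−V₁²) = √(1569²−419²) = 1512.0 m/s; delay term = 2·18.7·1512.0/(419·1569) = 0.08602 s.
t = 73.6/1569 + 0.08602 = 0.13293 s.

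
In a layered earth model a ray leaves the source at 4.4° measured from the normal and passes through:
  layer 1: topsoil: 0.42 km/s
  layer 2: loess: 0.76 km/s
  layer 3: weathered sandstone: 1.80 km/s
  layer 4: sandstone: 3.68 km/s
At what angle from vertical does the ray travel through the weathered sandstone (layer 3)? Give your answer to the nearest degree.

19°

Snell's law across each interface conserves sin θ / V, so sin θ_3 = V_3·sin θ₁/V₁.
sin θ_3 = 1.80 × sin 4.4° / 0.42 = 0.3288.
θ_3 = arcsin 0.3288 = 19.20°.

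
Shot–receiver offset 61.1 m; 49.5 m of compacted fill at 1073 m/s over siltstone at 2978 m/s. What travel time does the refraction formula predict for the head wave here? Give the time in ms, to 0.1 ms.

106.6 ms

t = x/V₂ + 2h·√(V₂²−V₁²)/(V₁V₂).
√(V₂²−V₁²) = √(2978²−1073²) = 2778.0 m/s; delay term = 2·49.5·2778.0/(1073·2978) = 0.08607 s.
t = 61.1/2978 + 0.08607 = 0.10658 s.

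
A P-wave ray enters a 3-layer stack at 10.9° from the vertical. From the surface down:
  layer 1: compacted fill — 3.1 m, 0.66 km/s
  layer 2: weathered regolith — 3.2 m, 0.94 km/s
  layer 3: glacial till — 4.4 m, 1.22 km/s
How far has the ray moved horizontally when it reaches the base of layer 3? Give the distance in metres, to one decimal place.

3.1 m

Apply Snell's law at each interface; in layer i the horizontal offset is hᵢ·tan θᵢ.
Layer 1: θ = 10.90°; offset = 3.1·tan 10.90° = 0.597 m.
Layer 2: sin θ = 0.94·sin 10.9°/0.66 = 0.2693, θ = 15.62°; offset = 3.2·tan 15.62° = 0.895 m.
Layer 3: sin θ = 1.22·sin 10.9°/0.66 = 0.3495, θ = 20.46°; offset = 4.4·tan 20.46° = 1.642 m.
Σ offsets = 3.133 m.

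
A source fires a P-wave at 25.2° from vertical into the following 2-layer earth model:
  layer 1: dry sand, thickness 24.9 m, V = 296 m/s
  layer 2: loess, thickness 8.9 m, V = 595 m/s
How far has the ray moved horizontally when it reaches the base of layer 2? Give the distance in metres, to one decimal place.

26.4 m

Ray parameter p = sin 25.2° / 296 m/s = 1.4384e-03 s/m.
Layer 1: θ = 25.20°; offset = 24.9·tan 25.20° = 11.717 m.
Layer 2: sin θ = p·595 = 0.8559 → θ = 58.86°; offset = 8.9·tan 58.86° = 14.728 m.
Summing the layer offsets gives 26.445 m.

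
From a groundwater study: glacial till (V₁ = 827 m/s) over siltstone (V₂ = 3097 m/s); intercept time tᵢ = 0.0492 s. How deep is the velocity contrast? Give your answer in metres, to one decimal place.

h = tᵢ·V₁·V₂ / (2·√(V₂²−V₁²)).
√(V₂²−V₁²) = √(3097² − 827²) = 2984.5 m/s.
h = 0.0492 s × 827 × 3097 / (2 × 2984.5) = 21.11 m.

21.1 m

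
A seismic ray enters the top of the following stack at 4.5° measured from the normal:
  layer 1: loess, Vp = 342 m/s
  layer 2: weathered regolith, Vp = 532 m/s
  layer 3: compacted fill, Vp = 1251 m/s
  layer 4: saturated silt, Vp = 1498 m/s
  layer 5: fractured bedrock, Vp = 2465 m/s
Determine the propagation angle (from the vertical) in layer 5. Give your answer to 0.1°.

34.4°

Ray parameter p = sin 4.5° / 342 = 2.2941e-04 s/m.
sin θ_5 = p·V_5 = 2.2941e-04 × 2465 = 0.5655.
θ_5 = arcsin 0.5655 = 34.44°.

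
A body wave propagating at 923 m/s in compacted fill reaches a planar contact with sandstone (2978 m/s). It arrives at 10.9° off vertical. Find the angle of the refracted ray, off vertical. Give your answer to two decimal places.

Snell's law: sin θ₂ = (V₂/V₁)·sin θ₁ = (2978/923)·sin 10.9° = 0.6101.
θ₂ = arcsin 0.6101 = 37.60° from the normal.

37.60°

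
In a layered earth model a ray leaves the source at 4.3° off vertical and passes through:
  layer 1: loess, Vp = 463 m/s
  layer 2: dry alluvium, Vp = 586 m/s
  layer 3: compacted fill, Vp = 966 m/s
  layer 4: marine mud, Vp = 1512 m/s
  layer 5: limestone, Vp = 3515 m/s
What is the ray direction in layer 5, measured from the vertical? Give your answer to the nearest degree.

Ray parameter p = sin 4.3° / 463 = 1.6194e-04 s/m.
sin θ_5 = p·V_5 = 1.6194e-04 × 3515 = 0.5692.
θ_5 = 34.70° from the vertical.

35°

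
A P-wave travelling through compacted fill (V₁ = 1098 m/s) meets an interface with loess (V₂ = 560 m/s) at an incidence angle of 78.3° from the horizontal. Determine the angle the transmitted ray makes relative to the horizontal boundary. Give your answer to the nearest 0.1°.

Angle from the normal: 90° − 78.3° = 11.7°.
sin θ₁/V₁ = sin θ₂/V₂ ⇒ sin θ₂ = 560·sin 11.7°/1098 = 560·0.2028/1098 = 0.1034.
θ₂ = arcsin 0.1034 = 5.94° from the normal.
From the interface: 90° − 5.94° = 84.06°.

84.1°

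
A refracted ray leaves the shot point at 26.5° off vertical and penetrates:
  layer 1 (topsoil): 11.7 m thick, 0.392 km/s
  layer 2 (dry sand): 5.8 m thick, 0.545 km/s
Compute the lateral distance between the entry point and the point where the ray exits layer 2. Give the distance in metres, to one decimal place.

10.4 m

Ray parameter p = sin 26.5° / 0.392 km/s = 1.1383e+00 s/km.
Layer 1: θ = 26.50°; offset = 11.7·tan 26.50° = 5.833 m.
Layer 2: sin θ = p·0.545 = 0.6204 → θ = 38.34°; offset = 5.8·tan 38.34° = 4.587 m.
Σ offsets = 10.421 m.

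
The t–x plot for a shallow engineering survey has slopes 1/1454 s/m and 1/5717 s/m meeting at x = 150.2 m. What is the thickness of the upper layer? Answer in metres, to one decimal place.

57.9 m

x_cross = 2h·√((V₂+V₁)/(V₂−V₁)) → h = x_cross / (2·√((V₂+V₁)/(V₂−V₁))).
√((V₂+V₁)/(V₂−V₁)) = √((5717+1454)/(5717−1454)) = 1.2970.
h = 150.2 / (2·1.2970) = 57.90 m.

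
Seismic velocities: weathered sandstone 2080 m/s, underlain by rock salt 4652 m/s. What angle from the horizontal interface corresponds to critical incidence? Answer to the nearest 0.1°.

Critical incidence: sin θ_c = V₁/V₂ = 2080/4652 = 0.4471.
θ_c = arcsin 0.4471 = 26.56°.
Measured from the interface: 90° − 26.56° = 63.44°.

63.4°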